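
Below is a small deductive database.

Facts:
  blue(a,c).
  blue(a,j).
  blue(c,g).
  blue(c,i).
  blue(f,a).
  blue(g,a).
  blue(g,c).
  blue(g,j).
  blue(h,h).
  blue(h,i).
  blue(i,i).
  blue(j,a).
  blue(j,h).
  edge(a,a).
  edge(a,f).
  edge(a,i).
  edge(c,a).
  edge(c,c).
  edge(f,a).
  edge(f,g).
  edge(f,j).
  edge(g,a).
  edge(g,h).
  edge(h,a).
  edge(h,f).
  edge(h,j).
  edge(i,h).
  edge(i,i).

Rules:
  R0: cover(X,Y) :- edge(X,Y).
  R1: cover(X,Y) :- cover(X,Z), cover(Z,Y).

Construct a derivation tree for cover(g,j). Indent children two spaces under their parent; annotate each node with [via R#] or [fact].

round 1: derive cover(a,a) via R0 from edge(a,a)
round 1: derive cover(a,f) via R0 from edge(a,f)
round 1: derive cover(a,i) via R0 from edge(a,i)
round 1: derive cover(c,a) via R0 from edge(c,a)
round 1: derive cover(c,c) via R0 from edge(c,c)
round 1: derive cover(f,a) via R0 from edge(f,a)
round 1: derive cover(f,g) via R0 from edge(f,g)
round 1: derive cover(f,j) via R0 from edge(f,j)
round 1: derive cover(g,a) via R0 from edge(g,a)
round 1: derive cover(g,h) via R0 from edge(g,h)
round 1: derive cover(h,a) via R0 from edge(h,a)
round 1: derive cover(h,f) via R0 from edge(h,f)
round 1: derive cover(h,j) via R0 from edge(h,j)
round 1: derive cover(i,h) via R0 from edge(i,h)
round 1: derive cover(i,i) via R0 from edge(i,i)
round 2: derive cover(a,g) via R1 from cover(a,f), cover(f,g)
round 2: derive cover(a,h) via R1 from cover(a,i), cover(i,h)
round 2: derive cover(a,j) via R1 from cover(a,f), cover(f,j)
round 2: derive cover(c,f) via R1 from cover(c,a), cover(a,f)
round 2: derive cover(c,i) via R1 from cover(c,a), cover(a,i)
round 2: derive cover(f,f) via R1 from cover(f,a), cover(a,f)
round 2: derive cover(f,h) via R1 from cover(f,g), cover(g,h)
round 2: derive cover(f,i) via R1 from cover(f,a), cover(a,i)
round 2: derive cover(g,f) via R1 from cover(g,a), cover(a,f)
round 2: derive cover(g,i) via R1 from cover(g,a), cover(a,i)
round 2: derive cover(g,j) via R1 from cover(g,h), cover(h,j)
round 2: derive cover(h,g) via R1 from cover(h,f), cover(f,g)
round 2: derive cover(h,i) via R1 from cover(h,a), cover(a,i)
round 2: derive cover(i,a) via R1 from cover(i,h), cover(h,a)
round 2: derive cover(i,f) via R1 from cover(i,h), cover(h,f)
round 2: derive cover(i,j) via R1 from cover(i,h), cover(h,j)
round 3: derive cover(c,g) via R1 from cover(c,a), cover(a,g)
round 3: derive cover(c,h) via R1 from cover(c,a), cover(a,h)
round 3: derive cover(c,j) via R1 from cover(c,a), cover(a,j)
round 3: derive cover(g,g) via R1 from cover(g,a), cover(a,g)
round 3: derive cover(h,h) via R1 from cover(h,a), cover(a,h)
round 3: derive cover(i,g) via R1 from cover(i,a), cover(a,g)

cover(g,j)  [via R1]
  cover(g,h)  [via R0]
    edge(g,h)  [fact]
  cover(h,j)  [via R0]
    edge(h,j)  [fact]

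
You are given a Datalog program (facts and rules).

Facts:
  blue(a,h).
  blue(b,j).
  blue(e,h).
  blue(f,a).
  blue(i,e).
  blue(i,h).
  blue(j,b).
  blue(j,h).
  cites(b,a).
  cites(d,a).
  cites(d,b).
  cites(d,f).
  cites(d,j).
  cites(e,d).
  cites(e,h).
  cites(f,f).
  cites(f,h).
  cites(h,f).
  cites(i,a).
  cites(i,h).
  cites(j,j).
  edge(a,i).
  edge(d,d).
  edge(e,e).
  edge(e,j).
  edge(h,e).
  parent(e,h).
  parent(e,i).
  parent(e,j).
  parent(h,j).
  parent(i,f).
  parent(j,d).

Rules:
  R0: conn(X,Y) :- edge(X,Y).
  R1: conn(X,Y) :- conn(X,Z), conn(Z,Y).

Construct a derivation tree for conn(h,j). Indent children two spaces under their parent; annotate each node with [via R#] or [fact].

round 1: derive conn(a,i) via R0 from edge(a,i)
round 1: derive conn(d,d) via R0 from edge(d,d)
round 1: derive conn(e,e) via R0 from edge(e,e)
round 1: derive conn(e,j) via R0 from edge(e,j)
round 1: derive conn(h,e) via R0 from edge(h,e)
round 2: derive conn(h,j) via R1 from conn(h,e), conn(e,j)

conn(h,j)  [via R1]
  conn(h,e)  [via R0]
    edge(h,e)  [fact]
  conn(e,j)  [via R0]
    edge(e,j)  [fact]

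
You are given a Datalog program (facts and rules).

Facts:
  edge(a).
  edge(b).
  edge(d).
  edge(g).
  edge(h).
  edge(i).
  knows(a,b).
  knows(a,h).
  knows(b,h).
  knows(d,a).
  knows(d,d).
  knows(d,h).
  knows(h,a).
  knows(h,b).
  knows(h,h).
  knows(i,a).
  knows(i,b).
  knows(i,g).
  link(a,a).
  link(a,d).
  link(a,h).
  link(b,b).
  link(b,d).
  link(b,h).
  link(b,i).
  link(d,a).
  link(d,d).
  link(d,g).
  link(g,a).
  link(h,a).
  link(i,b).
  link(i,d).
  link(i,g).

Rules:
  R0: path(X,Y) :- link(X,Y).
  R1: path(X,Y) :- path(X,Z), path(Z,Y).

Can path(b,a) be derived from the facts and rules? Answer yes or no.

round 1: derive path(a,a) via R0 from link(a,a)
round 1: derive path(a,d) via R0 from link(a,d)
round 1: derive path(a,h) via R0 from link(a,h)
round 1: derive path(b,b) via R0 from link(b,b)
round 1: derive path(b,d) via R0 from link(b,d)
round 1: derive path(b,h) via R0 from link(b,h)
round 1: derive path(b,i) via R0 from link(b,i)
round 1: derive path(d,a) via R0 from link(d,a)
round 1: derive path(d,d) via R0 from link(d,d)
round 1: derive path(d,g) via R0 from link(d,g)
round 1: derive path(g,a) via R0 from link(g,a)
round 1: derive path(h,a) via R0 from link(h,a)
round 1: derive path(i,b) via R0 from link(i,b)
round 1: derive path(i,d) via R0 from link(i,d)
round 1: derive path(i,g) via R0 from link(i,g)
round 2: derive path(a,g) via R1 from path(a,d), path(d,g)
round 2: derive path(b,a) via R1 from path(b,d), path(d,a)
round 2: derive path(b,g) via R1 from path(b,d), path(d,g)
round 2: derive path(d,h) via R1 from path(d,a), path(a,h)
round 2: derive path(g,d) via R1 from path(g,a), path(a,d)
round 2: derive path(g,h) via R1 from path(g,a), path(a,h)
round 2: derive path(h,d) via R1 from path(h,a), path(a,d)
round 2: derive path(h,h) via R1 from path(h,a), path(a,h)
round 2: derive path(i,a) via R1 from path(i,d), path(d,a)
round 2: derive path(i,h) via R1 from path(i,b), path(b,h)
round 2: derive path(i,i) via R1 from path(i,b), path(b,i)
round 3: derive path(g,g) via R1 from path(g,a), path(a,g)
round 3: derive path(h,g) via R1 from path(h,a), path(a,g)

yes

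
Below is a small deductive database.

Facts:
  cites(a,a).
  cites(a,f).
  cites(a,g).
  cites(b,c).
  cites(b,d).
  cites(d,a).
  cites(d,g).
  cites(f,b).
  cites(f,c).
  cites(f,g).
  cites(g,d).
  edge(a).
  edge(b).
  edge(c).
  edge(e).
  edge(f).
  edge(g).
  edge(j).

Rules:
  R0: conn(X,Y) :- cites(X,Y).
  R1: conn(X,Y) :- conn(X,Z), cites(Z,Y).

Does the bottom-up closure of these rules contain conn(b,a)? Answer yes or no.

round 1: derive conn(a,a) via R0 from cites(a,a)
round 1: derive conn(a,f) via R0 from cites(a,f)
round 1: derive conn(a,g) via R0 from cites(a,g)
round 1: derive conn(b,c) via R0 from cites(b,c)
round 1: derive conn(b,d) via R0 from cites(b,d)
round 1: derive conn(d,a) via R0 from cites(d,a)
round 1: derive conn(d,g) via R0 from cites(d,g)
round 1: derive conn(f,b) via R0 from cites(f,b)
round 1: derive conn(f,c) via R0 from cites(f,c)
round 1: derive conn(f,g) via R0 from cites(f,g)
round 1: derive conn(g,d) via R0 from cites(g,d)
round 2: derive conn(a,b) via R1 from conn(a,f), cites(f,b)
round 2: derive conn(a,c) via R1 from conn(a,f), cites(f,c)
round 2: derive conn(a,d) via R1 from conn(a,g), cites(g,d)
round 2: derive conn(b,a) via R1 from conn(b,d), cites(d,a)
round 2: derive conn(b,g) via R1 from conn(b,d), cites(d,g)
round 2: derive conn(d,d) via R1 from conn(d,g), cites(g,d)
round 2: derive conn(d,f) via R1 from conn(d,a), cites(a,f)
round 2: derive conn(f,d) via R1 from conn(f,b), cites(b,d)
round 2: derive conn(g,a) via R1 from conn(g,d), cites(d,a)
round 2: derive conn(g,g) via R1 from conn(g,d), cites(d,g)
round 3: derive conn(b,f) via R1 from conn(b,a), cites(a,f)
round 3: derive conn(d,b) via R1 from conn(d,f), cites(f,b)
round 3: derive conn(d,c) via R1 from conn(d,f), cites(f,c)
round 3: derive conn(f,a) via R1 from conn(f,d), cites(d,a)
round 3: derive conn(g,f) via R1 from conn(g,a), cites(a,f)
round 4: derive conn(b,b) via R1 from conn(b,f), cites(f,b)
round 4: derive conn(f,f) via R1 from conn(f,a), cites(a,f)
round 4: derive conn(g,b) via R1 from conn(g,f), cites(f,b)
round 4: derive conn(g,c) via R1 from conn(g,f), cites(f,c)

yes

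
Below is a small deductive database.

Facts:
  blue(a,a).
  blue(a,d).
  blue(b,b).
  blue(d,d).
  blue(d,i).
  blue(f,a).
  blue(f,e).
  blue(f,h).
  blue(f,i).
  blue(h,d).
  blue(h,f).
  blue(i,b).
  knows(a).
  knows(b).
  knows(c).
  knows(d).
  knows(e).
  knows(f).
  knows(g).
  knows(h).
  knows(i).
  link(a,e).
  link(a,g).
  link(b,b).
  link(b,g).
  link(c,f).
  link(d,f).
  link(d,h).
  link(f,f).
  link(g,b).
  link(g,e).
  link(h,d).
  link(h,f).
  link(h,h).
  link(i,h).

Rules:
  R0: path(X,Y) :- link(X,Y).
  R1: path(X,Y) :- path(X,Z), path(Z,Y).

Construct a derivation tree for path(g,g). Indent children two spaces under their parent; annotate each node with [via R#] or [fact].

path(g,g)  [via R1]
  path(g,b)  [via R0]
    link(g,b)  [fact]
  path(b,g)  [via R0]
    link(b,g)  [fact]

round 1: derive path(a,e) via R0 from link(a,e)
round 1: derive path(a,g) via R0 from link(a,g)
round 1: derive path(b,b) via R0 from link(b,b)
round 1: derive path(b,g) via R0 from link(b,g)
round 1: derive path(c,f) via R0 from link(c,f)
round 1: derive path(d,f) via R0 from link(d,f)
round 1: derive path(d,h) via R0 from link(d,h)
round 1: derive path(f,f) via R0 from link(f,f)
round 1: derive path(g,b) via R0 from link(g,b)
round 1: derive path(g,e) via R0 from link(g,e)
round 1: derive path(h,d) via R0 from link(h,d)
round 1: derive path(h,f) via R0 from link(h,f)
round 1: derive path(h,h) via R0 from link(h,h)
round 1: derive path(i,h) via R0 from link(i,h)
round 2: derive path(a,b) via R1 from path(a,g), path(g,b)
round 2: derive path(b,e) via R1 from path(b,g), path(g,e)
round 2: derive path(d,d) via R1 from path(d,h), path(h,d)
round 2: derive path(g,g) via R1 from path(g,b), path(b,g)
round 2: derive path(i,d) via R1 from path(i,h), path(h,d)
round 2: derive path(i,f) via R1 from path(i,h), path(h,f)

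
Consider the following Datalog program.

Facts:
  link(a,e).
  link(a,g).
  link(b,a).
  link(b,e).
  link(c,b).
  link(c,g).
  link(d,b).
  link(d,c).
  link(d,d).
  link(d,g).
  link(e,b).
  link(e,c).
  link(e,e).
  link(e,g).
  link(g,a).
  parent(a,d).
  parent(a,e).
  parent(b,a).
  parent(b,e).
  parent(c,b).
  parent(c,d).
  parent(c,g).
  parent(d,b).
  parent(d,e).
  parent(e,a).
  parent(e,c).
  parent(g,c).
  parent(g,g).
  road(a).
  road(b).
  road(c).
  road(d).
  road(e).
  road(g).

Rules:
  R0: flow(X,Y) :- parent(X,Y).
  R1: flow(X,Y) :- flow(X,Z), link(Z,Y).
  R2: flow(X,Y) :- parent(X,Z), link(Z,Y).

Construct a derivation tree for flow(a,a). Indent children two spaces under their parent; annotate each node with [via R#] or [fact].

round 1: derive flow(a,d) via R0 from parent(a,d)
round 1: derive flow(a,e) via R0 from parent(a,e)
round 1: derive flow(b,a) via R0 from parent(b,a)
round 1: derive flow(b,e) via R0 from parent(b,e)
round 1: derive flow(c,b) via R0 from parent(c,b)
round 1: derive flow(c,d) via R0 from parent(c,d)
round 1: derive flow(c,g) via R0 from parent(c,g)
round 1: derive flow(d,b) via R0 from parent(d,b)
round 1: derive flow(d,e) via R0 from parent(d,e)
round 1: derive flow(e,a) via R0 from parent(e,a)
round 1: derive flow(e,c) via R0 from parent(e,c)
round 1: derive flow(g,c) via R0 from parent(g,c)
round 1: derive flow(g,g) via R0 from parent(g,g)
round 1: derive flow(a,b) via R2 from parent(a,d), link(d,b)
round 1: derive flow(a,c) via R2 from parent(a,d), link(d,c)
round 1: derive flow(a,g) via R2 from parent(a,d), link(d,g)
round 1: derive flow(b,b) via R2 from parent(b,e), link(e,b)
round 1: derive flow(b,c) via R2 from parent(b,e), link(e,c)
round 1: derive flow(b,g) via R2 from parent(b,a), link(a,g)
round 1: derive flow(c,a) via R2 from parent(c,b), link(b,a)
round 1: derive flow(c,c) via R2 from parent(c,d), link(d,c)
round 1: derive flow(c,e) via R2 from parent(c,b), link(b,e)
round 1: derive flow(d,a) via R2 from parent(d,b), link(b,a)
round 1: derive flow(d,c) via R2 from parent(d,e), link(e,c)
round 1: derive flow(d,g) via R2 from parent(d,e), link(e,g)
round 1: derive flow(e,b) via R2 from parent(e,c), link(c,b)
round 1: derive flow(e,e) via R2 from parent(e,a), link(a,e)
round 1: derive flow(e,g) via R2 from parent(e,a), link(a,g)
round 1: derive flow(g,a) via R2 from parent(g,g), link(g,a)
round 1: derive flow(g,b) via R2 from parent(g,c), link(c,b)
round 2: derive flow(a,a) via R1 from flow(a,b), link(b,a)
round 2: derive flow(g,e) via R1 from flow(g,a), link(a,e)

flow(a,a)  [via R1]
  flow(a,b)  [via R2]
    parent(a,d)  [fact]
    link(d,b)  [fact]
  link(b,a)  [fact]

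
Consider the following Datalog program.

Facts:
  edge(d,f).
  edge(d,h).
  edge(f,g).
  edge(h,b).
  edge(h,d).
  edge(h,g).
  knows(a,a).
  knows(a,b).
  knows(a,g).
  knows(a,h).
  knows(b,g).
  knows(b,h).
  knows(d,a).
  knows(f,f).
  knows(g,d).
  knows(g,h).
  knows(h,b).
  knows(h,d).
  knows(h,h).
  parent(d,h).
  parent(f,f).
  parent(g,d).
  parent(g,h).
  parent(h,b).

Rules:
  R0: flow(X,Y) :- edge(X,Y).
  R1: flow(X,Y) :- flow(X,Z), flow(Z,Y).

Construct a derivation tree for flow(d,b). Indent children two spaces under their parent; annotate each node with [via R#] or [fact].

round 1: derive flow(d,f) via R0 from edge(d,f)
round 1: derive flow(d,h) via R0 from edge(d,h)
round 1: derive flow(f,g) via R0 from edge(f,g)
round 1: derive flow(h,b) via R0 from edge(h,b)
round 1: derive flow(h,d) via R0 from edge(h,d)
round 1: derive flow(h,g) via R0 from edge(h,g)
round 2: derive flow(d,b) via R1 from flow(d,h), flow(h,b)
round 2: derive flow(d,d) via R1 from flow(d,h), flow(h,d)
round 2: derive flow(d,g) via R1 from flow(d,f), flow(f,g)
round 2: derive flow(h,f) via R1 from flow(h,d), flow(d,f)
round 2: derive flow(h,h) via R1 from flow(h,d), flow(d,h)

flow(d,b)  [via R1]
  flow(d,h)  [via R0]
    edge(d,h)  [fact]
  flow(h,b)  [via R0]
    edge(h,b)  [fact]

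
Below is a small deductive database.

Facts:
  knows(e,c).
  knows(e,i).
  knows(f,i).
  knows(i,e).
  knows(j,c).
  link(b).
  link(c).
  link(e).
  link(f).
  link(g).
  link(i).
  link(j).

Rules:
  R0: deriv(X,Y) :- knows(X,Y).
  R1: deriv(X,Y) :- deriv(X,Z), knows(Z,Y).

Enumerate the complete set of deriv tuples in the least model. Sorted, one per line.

round 1: derive deriv(e,c) via R0 from knows(e,c)
round 1: derive deriv(e,i) via R0 from knows(e,i)
round 1: derive deriv(f,i) via R0 from knows(f,i)
round 1: derive deriv(i,e) via R0 from knows(i,e)
round 1: derive deriv(j,c) via R0 from knows(j,c)
round 2: derive deriv(e,e) via R1 from deriv(e,i), knows(i,e)
round 2: derive deriv(f,e) via R1 from deriv(f,i), knows(i,e)
round 2: derive deriv(i,c) via R1 from deriv(i,e), knows(e,c)
round 2: derive deriv(i,i) via R1 from deriv(i,e), knows(e,i)
round 3: derive deriv(f,c) via R1 from deriv(f,e), knows(e,c)

deriv(e,c)
deriv(e,e)
deriv(e,i)
deriv(f,c)
deriv(f,e)
deriv(f,i)
deriv(i,c)
deriv(i,e)
deriv(i,i)
deriv(j,c)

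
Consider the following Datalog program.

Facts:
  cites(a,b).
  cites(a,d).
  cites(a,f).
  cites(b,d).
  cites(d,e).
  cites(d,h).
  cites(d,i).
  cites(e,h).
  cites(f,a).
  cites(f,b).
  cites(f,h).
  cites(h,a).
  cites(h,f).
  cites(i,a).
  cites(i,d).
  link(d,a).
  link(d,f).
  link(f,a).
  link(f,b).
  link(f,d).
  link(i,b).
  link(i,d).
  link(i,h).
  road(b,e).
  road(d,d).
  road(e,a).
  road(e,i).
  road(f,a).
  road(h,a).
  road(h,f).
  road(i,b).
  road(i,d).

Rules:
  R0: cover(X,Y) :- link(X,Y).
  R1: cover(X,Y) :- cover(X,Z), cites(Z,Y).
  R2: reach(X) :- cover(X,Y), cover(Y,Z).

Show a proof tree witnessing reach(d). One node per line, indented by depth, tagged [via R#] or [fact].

reach(d)  [via R2]
  cover(d,f)  [via R0]
    link(d,f)  [fact]
  cover(f,a)  [via R0]
    link(f,a)  [fact]

round 1: derive cover(d,a) via R0 from link(d,a)
round 1: derive cover(d,f) via R0 from link(d,f)
round 1: derive cover(f,a) via R0 from link(f,a)
round 1: derive cover(f,b) via R0 from link(f,b)
round 1: derive cover(f,d) via R0 from link(f,d)
round 1: derive cover(i,b) via R0 from link(i,b)
round 1: derive cover(i,d) via R0 from link(i,d)
round 1: derive cover(i,h) via R0 from link(i,h)
round 2: derive cover(d,b) via R1 from cover(d,a), cites(a,b)
round 2: derive cover(d,d) via R1 from cover(d,a), cites(a,d)
round 2: derive cover(d,h) via R1 from cover(d,f), cites(f,h)
round 2: derive cover(f,e) via R1 from cover(f,d), cites(d,e)
round 2: derive cover(f,f) via R1 from cover(f,a), cites(a,f)
round 2: derive cover(f,h) via R1 from cover(f,d), cites(d,h)
round 2: derive cover(f,i) via R1 from cover(f,d), cites(d,i)
round 2: derive cover(i,a) via R1 from cover(i,h), cites(h,a)
round 2: derive cover(i,e) via R1 from cover(i,d), cites(d,e)
round 2: derive cover(i,f) via R1 from cover(i,h), cites(h,f)
round 2: derive cover(i,i) via R1 from cover(i,d), cites(d,i)
round 2: derive reach(d) via R2 from cover(d,f), cover(f,a)
round 2: derive reach(f) via R2 from cover(f,d), cover(d,a)
round 2: derive reach(i) via R2 from cover(i,d), cover(d,a)
round 3: derive cover(d,e) via R1 from cover(d,d), cites(d,e)
round 3: derive cover(d,i) via R1 from cover(d,d), cites(d,i)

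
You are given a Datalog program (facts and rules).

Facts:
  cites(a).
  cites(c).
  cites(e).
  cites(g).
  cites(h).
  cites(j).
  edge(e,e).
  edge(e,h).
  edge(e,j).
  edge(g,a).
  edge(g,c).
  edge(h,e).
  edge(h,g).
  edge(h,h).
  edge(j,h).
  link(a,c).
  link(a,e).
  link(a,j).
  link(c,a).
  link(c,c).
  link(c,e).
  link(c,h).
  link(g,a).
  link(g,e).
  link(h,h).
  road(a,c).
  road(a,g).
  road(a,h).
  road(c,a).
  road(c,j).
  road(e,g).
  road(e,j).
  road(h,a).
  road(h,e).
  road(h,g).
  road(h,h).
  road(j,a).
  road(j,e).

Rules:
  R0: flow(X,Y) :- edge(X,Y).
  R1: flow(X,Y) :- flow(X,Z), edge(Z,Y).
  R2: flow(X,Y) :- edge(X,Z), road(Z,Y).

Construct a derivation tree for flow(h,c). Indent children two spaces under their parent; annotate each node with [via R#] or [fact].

flow(h,c)  [via R1]
  flow(h,g)  [via R0]
    edge(h,g)  [fact]
  edge(g,c)  [fact]

round 1: derive flow(e,e) via R0 from edge(e,e)
round 1: derive flow(e,h) via R0 from edge(e,h)
round 1: derive flow(e,j) via R0 from edge(e,j)
round 1: derive flow(g,a) via R0 from edge(g,a)
round 1: derive flow(g,c) via R0 from edge(g,c)
round 1: derive flow(h,e) via R0 from edge(h,e)
round 1: derive flow(h,g) via R0 from edge(h,g)
round 1: derive flow(h,h) via R0 from edge(h,h)
round 1: derive flow(j,h) via R0 from edge(j,h)
round 1: derive flow(e,a) via R2 from edge(e,h), road(h,a)
round 1: derive flow(e,g) via R2 from edge(e,e), road(e,g)
round 1: derive flow(g,g) via R2 from edge(g,a), road(a,g)
round 1: derive flow(g,h) via R2 from edge(g,a), road(a,h)
round 1: derive flow(g,j) via R2 from edge(g,c), road(c,j)
round 1: derive flow(h,a) via R2 from edge(h,h), road(h,a)
round 1: derive flow(h,j) via R2 from edge(h,e), road(e,j)
round 1: derive flow(j,a) via R2 from edge(j,h), road(h,a)
round 1: derive flow(j,e) via R2 from edge(j,h), road(h,e)
round 1: derive flow(j,g) via R2 from edge(j,h), road(h,g)
round 2: derive flow(e,c) via R1 from flow(e,g), edge(g,c)
round 2: derive flow(g,e) via R1 from flow(g,h), edge(h,e)
round 2: derive flow(h,c) via R1 from flow(h,g), edge(g,c)
round 2: derive flow(j,c) via R1 from flow(j,g), edge(g,c)
round 2: derive flow(j,j) via R1 from flow(j,e), edge(e,j)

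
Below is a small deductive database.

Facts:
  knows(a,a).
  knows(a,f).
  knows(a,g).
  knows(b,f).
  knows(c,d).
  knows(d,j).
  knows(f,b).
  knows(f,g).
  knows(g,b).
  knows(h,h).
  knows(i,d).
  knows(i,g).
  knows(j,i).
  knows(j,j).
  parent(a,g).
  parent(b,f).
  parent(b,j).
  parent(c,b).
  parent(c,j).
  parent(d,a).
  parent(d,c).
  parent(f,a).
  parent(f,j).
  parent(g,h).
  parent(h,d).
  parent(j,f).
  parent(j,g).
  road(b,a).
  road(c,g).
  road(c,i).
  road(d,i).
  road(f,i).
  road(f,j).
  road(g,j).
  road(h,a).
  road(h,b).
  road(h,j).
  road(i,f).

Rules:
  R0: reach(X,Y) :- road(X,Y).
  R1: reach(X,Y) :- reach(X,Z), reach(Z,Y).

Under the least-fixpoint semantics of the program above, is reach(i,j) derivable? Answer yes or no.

yes

round 1: derive reach(b,a) via R0 from road(b,a)
round 1: derive reach(c,g) via R0 from road(c,g)
round 1: derive reach(c,i) via R0 from road(c,i)
round 1: derive reach(d,i) via R0 from road(d,i)
round 1: derive reach(f,i) via R0 from road(f,i)
round 1: derive reach(f,j) via R0 from road(f,j)
round 1: derive reach(g,j) via R0 from road(g,j)
round 1: derive reach(h,a) via R0 from road(h,a)
round 1: derive reach(h,b) via R0 from road(h,b)
round 1: derive reach(h,j) via R0 from road(h,j)
round 1: derive reach(i,f) via R0 from road(i,f)
round 2: derive reach(c,f) via R1 from reach(c,i), reach(i,f)
round 2: derive reach(c,j) via R1 from reach(c,g), reach(g,j)
round 2: derive reach(d,f) via R1 from reach(d,i), reach(i,f)
round 2: derive reach(f,f) via R1 from reach(f,i), reach(i,f)
round 2: derive reach(i,i) via R1 from reach(i,f), reach(f,i)
round 2: derive reach(i,j) via R1 from reach(i,f), reach(f,j)
round 3: derive reach(d,j) via R1 from reach(d,f), reach(f,j)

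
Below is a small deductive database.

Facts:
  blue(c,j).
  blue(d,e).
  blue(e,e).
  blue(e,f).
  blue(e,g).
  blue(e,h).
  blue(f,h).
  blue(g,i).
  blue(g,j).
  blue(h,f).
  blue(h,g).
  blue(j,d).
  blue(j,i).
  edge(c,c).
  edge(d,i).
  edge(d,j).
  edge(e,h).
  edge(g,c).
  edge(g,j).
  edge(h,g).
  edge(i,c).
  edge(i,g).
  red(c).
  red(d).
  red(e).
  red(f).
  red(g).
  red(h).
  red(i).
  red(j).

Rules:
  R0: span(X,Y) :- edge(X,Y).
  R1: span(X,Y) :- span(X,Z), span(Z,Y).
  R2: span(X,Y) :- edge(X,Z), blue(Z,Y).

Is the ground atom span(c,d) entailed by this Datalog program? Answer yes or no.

no

round 1: derive span(c,c) via R0 from edge(c,c)
round 1: derive span(d,i) via R0 from edge(d,i)
round 1: derive span(d,j) via R0 from edge(d,j)
round 1: derive span(e,h) via R0 from edge(e,h)
round 1: derive span(g,c) via R0 from edge(g,c)
round 1: derive span(g,j) via R0 from edge(g,j)
round 1: derive span(h,g) via R0 from edge(h,g)
round 1: derive span(i,c) via R0 from edge(i,c)
round 1: derive span(i,g) via R0 from edge(i,g)
round 1: derive span(c,j) via R2 from edge(c,c), blue(c,j)
round 1: derive span(d,d) via R2 from edge(d,j), blue(j,d)
round 1: derive span(e,f) via R2 from edge(e,h), blue(h,f)
round 1: derive span(e,g) via R2 from edge(e,h), blue(h,g)
round 1: derive span(g,d) via R2 from edge(g,j), blue(j,d)
round 1: derive span(g,i) via R2 from edge(g,j), blue(j,i)
round 1: derive span(h,i) via R2 from edge(h,g), blue(g,i)
round 1: derive span(h,j) via R2 from edge(h,g), blue(g,j)
round 1: derive span(i,i) via R2 from edge(i,g), blue(g,i)
round 1: derive span(i,j) via R2 from edge(i,c), blue(c,j)
round 2: derive span(d,c) via R1 from span(d,i), span(i,c)
round 2: derive span(d,g) via R1 from span(d,i), span(i,g)
round 2: derive span(e,c) via R1 from span(e,g), span(g,c)
round 2: derive span(e,d) via R1 from span(e,g), span(g,d)
round 2: derive span(e,i) via R1 from span(e,g), span(g,i)
round 2: derive span(e,j) via R1 from span(e,g), span(g,j)
round 2: derive span(g,g) via R1 from span(g,i), span(i,g)
round 2: derive span(h,c) via R1 from span(h,g), span(g,c)
round 2: derive span(h,d) via R1 from span(h,g), span(g,d)
round 2: derive span(i,d) via R1 from span(i,g), span(g,d)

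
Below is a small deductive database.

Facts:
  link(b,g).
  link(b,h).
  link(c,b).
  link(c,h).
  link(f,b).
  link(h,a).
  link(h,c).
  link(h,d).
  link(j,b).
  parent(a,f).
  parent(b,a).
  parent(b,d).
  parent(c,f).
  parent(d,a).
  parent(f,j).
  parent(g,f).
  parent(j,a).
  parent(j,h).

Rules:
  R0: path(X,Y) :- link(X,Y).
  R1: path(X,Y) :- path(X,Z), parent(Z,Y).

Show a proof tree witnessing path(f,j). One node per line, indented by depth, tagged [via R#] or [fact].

path(f,j)  [via R1]
  path(f,f)  [via R1]
    path(f,a)  [via R1]
      path(f,b)  [via R0]
        link(f,b)  [fact]
      parent(b,a)  [fact]
    parent(a,f)  [fact]
  parent(f,j)  [fact]

round 1: derive path(b,g) via R0 from link(b,g)
round 1: derive path(b,h) via R0 from link(b,h)
round 1: derive path(c,b) via R0 from link(c,b)
round 1: derive path(c,h) via R0 from link(c,h)
round 1: derive path(f,b) via R0 from link(f,b)
round 1: derive path(h,a) via R0 from link(h,a)
round 1: derive path(h,c) via R0 from link(h,c)
round 1: derive path(h,d) via R0 from link(h,d)
round 1: derive path(j,b) via R0 from link(j,b)
round 2: derive path(b,f) via R1 from path(b,g), parent(g,f)
round 2: derive path(c,a) via R1 from path(c,b), parent(b,a)
round 2: derive path(c,d) via R1 from path(c,b), parent(b,d)
round 2: derive path(f,a) via R1 from path(f,b), parent(b,a)
round 2: derive path(f,d) via R1 from path(f,b), parent(b,d)
round 2: derive path(h,f) via R1 from path(h,a), parent(a,f)
round 2: derive path(j,a) via R1 from path(j,b), parent(b,a)
round 2: derive path(j,d) via R1 from path(j,b), parent(b,d)
round 3: derive path(b,j) via R1 from path(b,f), parent(f,j)
round 3: derive path(c,f) via R1 from path(c,a), parent(a,f)
round 3: derive path(f,f) via R1 from path(f,a), parent(a,f)
round 3: derive path(h,j) via R1 from path(h,f), parent(f,j)
round 3: derive path(j,f) via R1 from path(j,a), parent(a,f)
round 4: derive path(b,a) via R1 from path(b,j), parent(j,a)
round 4: derive path(c,j) via R1 from path(c,f), parent(f,j)
round 4: derive path(f,j) via R1 from path(f,f), parent(f,j)
round 4: derive path(h,h) via R1 from path(h,j), parent(j,h)
round 4: derive path(j,j) via R1 from path(j,f), parent(f,j)
round 5: derive path(f,h) via R1 from path(f,j), parent(j,h)
round 5: derive path(j,h) via R1 from path(j,j), parent(j,h)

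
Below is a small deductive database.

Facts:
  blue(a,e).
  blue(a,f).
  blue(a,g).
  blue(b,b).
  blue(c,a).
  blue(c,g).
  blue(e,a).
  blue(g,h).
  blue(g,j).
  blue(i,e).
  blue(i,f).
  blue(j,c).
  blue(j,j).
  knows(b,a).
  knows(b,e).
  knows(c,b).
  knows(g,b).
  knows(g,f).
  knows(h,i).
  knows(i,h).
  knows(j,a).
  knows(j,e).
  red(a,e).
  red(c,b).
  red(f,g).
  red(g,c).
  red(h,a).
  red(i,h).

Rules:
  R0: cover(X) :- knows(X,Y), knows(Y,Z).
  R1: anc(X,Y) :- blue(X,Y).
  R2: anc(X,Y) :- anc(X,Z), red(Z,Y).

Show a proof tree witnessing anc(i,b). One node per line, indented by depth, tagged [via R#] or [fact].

anc(i,b)  [via R2]
  anc(i,c)  [via R2]
    anc(i,g)  [via R2]
      anc(i,f)  [via R1]
        blue(i,f)  [fact]
      red(f,g)  [fact]
    red(g,c)  [fact]
  red(c,b)  [fact]

round 1: derive anc(a,e) via R1 from blue(a,e)
round 1: derive anc(a,f) via R1 from blue(a,f)
round 1: derive anc(a,g) via R1 from blue(a,g)
round 1: derive anc(b,b) via R1 from blue(b,b)
round 1: derive anc(c,a) via R1 from blue(c,a)
round 1: derive anc(c,g) via R1 from blue(c,g)
round 1: derive anc(e,a) via R1 from blue(e,a)
round 1: derive anc(g,h) via R1 from blue(g,h)
round 1: derive anc(g,j) via R1 from blue(g,j)
round 1: derive anc(i,e) via R1 from blue(i,e)
round 1: derive anc(i,f) via R1 from blue(i,f)
round 1: derive anc(j,c) via R1 from blue(j,c)
round 1: derive anc(j,j) via R1 from blue(j,j)
round 2: derive anc(a,c) via R2 from anc(a,g), red(g,c)
round 2: derive anc(c,c) via R2 from anc(c,g), red(g,c)
round 2: derive anc(c,e) via R2 from anc(c,a), red(a,e)
round 2: derive anc(e,e) via R2 from anc(e,a), red(a,e)
round 2: derive anc(g,a) via R2 from anc(g,h), red(h,a)
round 2: derive anc(i,g) via R2 from anc(i,f), red(f,g)
round 2: derive anc(j,b) via R2 from anc(j,c), red(c,b)
round 3: derive anc(a,b) via R2 from anc(a,c), red(c,b)
round 3: derive anc(c,b) via R2 from anc(c,c), red(c,b)
round 3: derive anc(g,e) via R2 from anc(g,a), red(a,e)
round 3: derive anc(i,c) via R2 from anc(i,g), red(g,c)
round 4: derive anc(i,b) via R2 from anc(i,c), red(c,b)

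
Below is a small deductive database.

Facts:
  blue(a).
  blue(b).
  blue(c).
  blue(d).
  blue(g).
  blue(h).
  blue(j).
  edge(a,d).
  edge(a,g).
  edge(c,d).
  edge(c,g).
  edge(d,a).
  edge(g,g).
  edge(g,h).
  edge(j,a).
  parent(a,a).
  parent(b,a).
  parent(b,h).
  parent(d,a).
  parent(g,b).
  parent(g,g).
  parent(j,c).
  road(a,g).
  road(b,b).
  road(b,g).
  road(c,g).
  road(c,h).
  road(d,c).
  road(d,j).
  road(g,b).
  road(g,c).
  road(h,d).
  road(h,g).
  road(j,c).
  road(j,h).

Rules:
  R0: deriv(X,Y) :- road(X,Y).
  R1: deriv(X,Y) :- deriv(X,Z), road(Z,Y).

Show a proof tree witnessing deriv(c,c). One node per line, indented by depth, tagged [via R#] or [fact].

deriv(c,c)  [via R1]
  deriv(c,g)  [via R0]
    road(c,g)  [fact]
  road(g,c)  [fact]

round 1: derive deriv(a,g) via R0 from road(a,g)
round 1: derive deriv(b,b) via R0 from road(b,b)
round 1: derive deriv(b,g) via R0 from road(b,g)
round 1: derive deriv(c,g) via R0 from road(c,g)
round 1: derive deriv(c,h) via R0 from road(c,h)
round 1: derive deriv(d,c) via R0 from road(d,c)
round 1: derive deriv(d,j) via R0 from road(d,j)
round 1: derive deriv(g,b) via R0 from road(g,b)
round 1: derive deriv(g,c) via R0 from road(g,c)
round 1: derive deriv(h,d) via R0 from road(h,d)
round 1: derive deriv(h,g) via R0 from road(h,g)
round 1: derive deriv(j,c) via R0 from road(j,c)
round 1: derive deriv(j,h) via R0 from road(j,h)
round 2: derive deriv(a,b) via R1 from deriv(a,g), road(g,b)
round 2: derive deriv(a,c) via R1 from deriv(a,g), road(g,c)
round 2: derive deriv(b,c) via R1 from deriv(b,g), road(g,c)
round 2: derive deriv(c,b) via R1 from deriv(c,g), road(g,b)
round 2: derive deriv(c,c) via R1 from deriv(c,g), road(g,c)
round 2: derive deriv(c,d) via R1 from deriv(c,h), road(h,d)
round 2: derive deriv(d,g) via R1 from deriv(d,c), road(c,g)
round 2: derive deriv(d,h) via R1 from deriv(d,c), road(c,h)
round 2: derive deriv(g,g) via R1 from deriv(g,b), road(b,g)
round 2: derive deriv(g,h) via R1 from deriv(g,c), road(c,h)
round 2: derive deriv(h,b) via R1 from deriv(h,g), road(g,b)
round 2: derive deriv(h,c) via R1 from deriv(h,d), road(d,c)
round 2: derive deriv(h,j) via R1 from deriv(h,d), road(d,j)
round 2: derive deriv(j,d) via R1 from deriv(j,h), road(h,d)
round 2: derive deriv(j,g) via R1 from deriv(j,c), road(c,g)
round 3: derive deriv(a,h) via R1 from deriv(a,c), road(c,h)
round 3: derive deriv(b,h) via R1 from deriv(b,c), road(c,h)
round 3: derive deriv(c,j) via R1 from deriv(c,d), road(d,j)
round 3: derive deriv(d,b) via R1 from deriv(d,g), road(g,b)
round 3: derive deriv(d,d) via R1 from deriv(d,h), road(h,d)
round 3: derive deriv(g,d) via R1 from deriv(g,h), road(h,d)
round 3: derive deriv(h,h) via R1 from deriv(h,c), road(c,h)
round 3: derive deriv(j,b) via R1 from deriv(j,g), road(g,b)
round 3: derive deriv(j,j) via R1 from deriv(j,d), road(d,j)
round 4: derive deriv(a,d) via R1 from deriv(a,h), road(h,d)
round 4: derive deriv(b,d) via R1 from deriv(b,h), road(h,d)
round 4: derive deriv(g,j) via R1 from deriv(g,d), road(d,j)
round 5: derive deriv(a,j) via R1 from deriv(a,d), road(d,j)
round 5: derive deriv(b,j) via R1 from deriv(b,d), road(d,j)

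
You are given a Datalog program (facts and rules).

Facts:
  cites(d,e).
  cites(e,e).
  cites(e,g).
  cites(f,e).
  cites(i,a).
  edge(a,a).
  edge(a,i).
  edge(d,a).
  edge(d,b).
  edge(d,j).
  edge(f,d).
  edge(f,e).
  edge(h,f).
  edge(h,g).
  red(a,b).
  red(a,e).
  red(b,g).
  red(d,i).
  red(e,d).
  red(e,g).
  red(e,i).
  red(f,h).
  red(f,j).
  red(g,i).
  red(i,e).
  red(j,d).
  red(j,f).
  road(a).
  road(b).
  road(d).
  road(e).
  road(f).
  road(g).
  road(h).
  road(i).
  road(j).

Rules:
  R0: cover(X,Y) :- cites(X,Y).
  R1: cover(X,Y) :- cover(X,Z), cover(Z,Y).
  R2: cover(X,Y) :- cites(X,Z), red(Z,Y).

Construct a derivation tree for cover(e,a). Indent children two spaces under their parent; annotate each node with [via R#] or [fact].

cover(e,a)  [via R1]
  cover(e,i)  [via R2]
    cites(e,e)  [fact]
    red(e,i)  [fact]
  cover(i,a)  [via R0]
    cites(i,a)  [fact]

round 1: derive cover(d,e) via R0 from cites(d,e)
round 1: derive cover(e,e) via R0 from cites(e,e)
round 1: derive cover(e,g) via R0 from cites(e,g)
round 1: derive cover(f,e) via R0 from cites(f,e)
round 1: derive cover(i,a) via R0 from cites(i,a)
round 1: derive cover(d,d) via R2 from cites(d,e), red(e,d)
round 1: derive cover(d,g) via R2 from cites(d,e), red(e,g)
round 1: derive cover(d,i) via R2 from cites(d,e), red(e,i)
round 1: derive cover(e,d) via R2 from cites(e,e), red(e,d)
round 1: derive cover(e,i) via R2 from cites(e,e), red(e,i)
round 1: derive cover(f,d) via R2 from cites(f,e), red(e,d)
round 1: derive cover(f,g) via R2 from cites(f,e), red(e,g)
round 1: derive cover(f,i) via R2 from cites(f,e), red(e,i)
round 1: derive cover(i,b) via R2 from cites(i,a), red(a,b)
round 1: derive cover(i,e) via R2 from cites(i,a), red(a,e)
round 2: derive cover(d,a) via R1 from cover(d,i), cover(i,a)
round 2: derive cover(d,b) via R1 from cover(d,i), cover(i,b)
round 2: derive cover(e,a) via R1 from cover(e,i), cover(i,a)
round 2: derive cover(e,b) via R1 from cover(e,i), cover(i,b)
round 2: derive cover(f,a) via R1 from cover(f,i), cover(i,a)
round 2: derive cover(f,b) via R1 from cover(f,i), cover(i,b)
round 2: derive cover(i,d) via R1 from cover(i,e), cover(e,d)
round 2: derive cover(i,g) via R1 from cover(i,e), cover(e,g)
round 2: derive cover(i,i) via R1 from cover(i,e), cover(e,i)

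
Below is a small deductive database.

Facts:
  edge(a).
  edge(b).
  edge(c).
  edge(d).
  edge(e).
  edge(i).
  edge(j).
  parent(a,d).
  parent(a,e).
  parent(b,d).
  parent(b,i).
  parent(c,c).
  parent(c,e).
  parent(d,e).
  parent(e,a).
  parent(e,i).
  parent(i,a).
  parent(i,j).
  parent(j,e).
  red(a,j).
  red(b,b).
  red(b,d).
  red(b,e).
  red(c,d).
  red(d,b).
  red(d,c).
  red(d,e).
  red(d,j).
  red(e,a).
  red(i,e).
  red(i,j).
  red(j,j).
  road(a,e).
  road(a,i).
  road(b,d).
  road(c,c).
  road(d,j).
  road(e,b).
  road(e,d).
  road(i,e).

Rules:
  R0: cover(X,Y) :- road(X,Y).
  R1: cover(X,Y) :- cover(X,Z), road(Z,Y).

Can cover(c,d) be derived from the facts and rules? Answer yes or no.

no

round 1: derive cover(a,e) via R0 from road(a,e)
round 1: derive cover(a,i) via R0 from road(a,i)
round 1: derive cover(b,d) via R0 from road(b,d)
round 1: derive cover(c,c) via R0 from road(c,c)
round 1: derive cover(d,j) via R0 from road(d,j)
round 1: derive cover(e,b) via R0 from road(e,b)
round 1: derive cover(e,d) via R0 from road(e,d)
round 1: derive cover(i,e) via R0 from road(i,e)
round 2: derive cover(a,b) via R1 from cover(a,e), road(e,b)
round 2: derive cover(a,d) via R1 from cover(a,e), road(e,d)
round 2: derive cover(b,j) via R1 from cover(b,d), road(d,j)
round 2: derive cover(e,j) via R1 from cover(e,d), road(d,j)
round 2: derive cover(i,b) via R1 from cover(i,e), road(e,b)
round 2: derive cover(i,d) via R1 from cover(i,e), road(e,d)
round 3: derive cover(a,j) via R1 from cover(a,d), road(d,j)
round 3: derive cover(i,j) via R1 from cover(i,d), road(d,j)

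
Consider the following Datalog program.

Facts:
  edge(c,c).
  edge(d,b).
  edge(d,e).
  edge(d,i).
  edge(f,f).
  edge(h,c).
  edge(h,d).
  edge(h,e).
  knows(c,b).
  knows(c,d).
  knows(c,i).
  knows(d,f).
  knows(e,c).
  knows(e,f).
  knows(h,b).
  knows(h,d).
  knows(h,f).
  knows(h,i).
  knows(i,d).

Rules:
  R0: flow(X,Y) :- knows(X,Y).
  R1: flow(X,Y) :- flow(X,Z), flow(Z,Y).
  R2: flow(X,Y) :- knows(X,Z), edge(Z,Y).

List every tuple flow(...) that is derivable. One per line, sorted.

flow(c,b)
flow(c,c)
flow(c,d)
flow(c,e)
flow(c,f)
flow(c,i)
flow(d,f)
flow(e,b)
flow(e,c)
flow(e,d)
flow(e,e)
flow(e,f)
flow(e,i)
flow(h,b)
flow(h,c)
flow(h,d)
flow(h,e)
flow(h,f)
flow(h,i)
flow(i,b)
flow(i,c)
flow(i,d)
flow(i,e)
flow(i,f)
flow(i,i)

round 1: derive flow(c,b) via R0 from knows(c,b)
round 1: derive flow(c,d) via R0 from knows(c,d)
round 1: derive flow(c,i) via R0 from knows(c,i)
round 1: derive flow(d,f) via R0 from knows(d,f)
round 1: derive flow(e,c) via R0 from knows(e,c)
round 1: derive flow(e,f) via R0 from knows(e,f)
round 1: derive flow(h,b) via R0 from knows(h,b)
round 1: derive flow(h,d) via R0 from knows(h,d)
round 1: derive flow(h,f) via R0 from knows(h,f)
round 1: derive flow(h,i) via R0 from knows(h,i)
round 1: derive flow(i,d) via R0 from knows(i,d)
round 1: derive flow(c,e) via R2 from knows(c,d), edge(d,e)
round 1: derive flow(h,e) via R2 from knows(h,d), edge(d,e)
round 1: derive flow(i,b) via R2 from knows(i,d), edge(d,b)
round 1: derive flow(i,e) via R2 from knows(i,d), edge(d,e)
round 1: derive flow(i,i) via R2 from knows(i,d), edge(d,i)
round 2: derive flow(c,c) via R1 from flow(c,e), flow(e,c)
round 2: derive flow(c,f) via R1 from flow(c,d), flow(d,f)
round 2: derive flow(e,b) via R1 from flow(e,c), flow(c,b)
round 2: derive flow(e,d) via R1 from flow(e,c), flow(c,d)
round 2: derive flow(e,e) via R1 from flow(e,c), flow(c,e)
round 2: derive flow(e,i) via R1 from flow(e,c), flow(c,i)
round 2: derive flow(h,c) via R1 from flow(h,e), flow(e,c)
round 2: derive flow(i,c) via R1 from flow(i,e), flow(e,c)
round 2: derive flow(i,f) via R1 from flow(i,d), flow(d,f)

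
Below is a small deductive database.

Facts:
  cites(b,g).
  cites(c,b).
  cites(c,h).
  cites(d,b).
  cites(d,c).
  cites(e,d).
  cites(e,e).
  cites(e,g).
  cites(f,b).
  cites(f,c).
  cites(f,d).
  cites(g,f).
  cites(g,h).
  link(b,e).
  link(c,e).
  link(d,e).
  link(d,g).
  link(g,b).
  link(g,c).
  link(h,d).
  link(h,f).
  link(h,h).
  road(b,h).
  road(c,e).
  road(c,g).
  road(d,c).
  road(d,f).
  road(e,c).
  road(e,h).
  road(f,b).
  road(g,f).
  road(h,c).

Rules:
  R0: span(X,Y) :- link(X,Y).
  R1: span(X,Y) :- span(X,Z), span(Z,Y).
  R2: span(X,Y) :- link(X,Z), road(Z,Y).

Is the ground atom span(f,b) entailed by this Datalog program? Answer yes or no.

no

round 1: derive span(b,e) via R0 from link(b,e)
round 1: derive span(c,e) via R0 from link(c,e)
round 1: derive span(d,e) via R0 from link(d,e)
round 1: derive span(d,g) via R0 from link(d,g)
round 1: derive span(g,b) via R0 from link(g,b)
round 1: derive span(g,c) via R0 from link(g,c)
round 1: derive span(h,d) via R0 from link(h,d)
round 1: derive span(h,f) via R0 from link(h,f)
round 1: derive span(h,h) via R0 from link(h,h)
round 1: derive span(b,c) via R2 from link(b,e), road(e,c)
round 1: derive span(b,h) via R2 from link(b,e), road(e,h)
round 1: derive span(c,c) via R2 from link(c,e), road(e,c)
round 1: derive span(c,h) via R2 from link(c,e), road(e,h)
round 1: derive span(d,c) via R2 from link(d,e), road(e,c)
round 1: derive span(d,f) via R2 from link(d,g), road(g,f)
round 1: derive span(d,h) via R2 from link(d,e), road(e,h)
round 1: derive span(g,e) via R2 from link(g,c), road(c,e)
round 1: derive span(g,g) via R2 from link(g,c), road(c,g)
round 1: derive span(g,h) via R2 from link(g,b), road(b,h)
round 1: derive span(h,b) via R2 from link(h,f), road(f,b)
round 1: derive span(h,c) via R2 from link(h,d), road(d,c)
round 2: derive span(b,b) via R1 from span(b,h), span(h,b)
round 2: derive span(b,d) via R1 from span(b,h), span(h,d)
round 2: derive span(b,f) via R1 from span(b,h), span(h,f)
round 2: derive span(c,b) via R1 from span(c,h), span(h,b)
round 2: derive span(c,d) via R1 from span(c,h), span(h,d)
round 2: derive span(c,f) via R1 from span(c,h), span(h,f)
round 2: derive span(d,b) via R1 from span(d,g), span(g,b)
round 2: derive span(d,d) via R1 from span(d,h), span(h,d)
round 2: derive span(g,d) via R1 from span(g,h), span(h,d)
round 2: derive span(g,f) via R1 from span(g,h), span(h,f)
round 2: derive span(h,e) via R1 from span(h,b), span(b,e)
round 2: derive span(h,g) via R1 from span(h,d), span(d,g)
round 3: derive span(b,g) via R1 from span(b,d), span(d,g)
round 3: derive span(c,g) via R1 from span(c,d), span(d,g)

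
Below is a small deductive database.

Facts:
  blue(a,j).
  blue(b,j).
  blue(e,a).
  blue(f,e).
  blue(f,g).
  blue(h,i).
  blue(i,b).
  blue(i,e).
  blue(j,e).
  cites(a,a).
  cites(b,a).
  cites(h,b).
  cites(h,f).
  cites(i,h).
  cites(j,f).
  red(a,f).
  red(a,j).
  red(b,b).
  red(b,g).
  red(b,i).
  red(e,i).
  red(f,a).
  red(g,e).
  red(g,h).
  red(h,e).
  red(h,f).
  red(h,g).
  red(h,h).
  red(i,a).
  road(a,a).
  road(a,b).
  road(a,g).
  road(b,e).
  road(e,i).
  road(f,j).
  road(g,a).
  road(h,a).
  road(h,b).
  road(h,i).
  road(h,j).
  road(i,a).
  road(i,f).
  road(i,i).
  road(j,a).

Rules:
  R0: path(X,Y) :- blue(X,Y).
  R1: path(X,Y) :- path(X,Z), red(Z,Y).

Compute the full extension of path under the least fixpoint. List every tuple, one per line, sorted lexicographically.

path(a,j)
path(b,j)
path(e,a)
path(e,f)
path(e,j)
path(f,a)
path(f,e)
path(f,f)
path(f,g)
path(f,h)
path(f,i)
path(f,j)
path(h,a)
path(h,f)
path(h,i)
path(h,j)
path(i,a)
path(i,b)
path(i,e)
path(i,f)
path(i,g)
path(i,h)
path(i,i)
path(i,j)
path(j,a)
path(j,e)
path(j,f)
path(j,i)
path(j,j)

round 1: derive path(a,j) via R0 from blue(a,j)
round 1: derive path(b,j) via R0 from blue(b,j)
round 1: derive path(e,a) via R0 from blue(e,a)
round 1: derive path(f,e) via R0 from blue(f,e)
round 1: derive path(f,g) via R0 from blue(f,g)
round 1: derive path(h,i) via R0 from blue(h,i)
round 1: derive path(i,b) via R0 from blue(i,b)
round 1: derive path(i,e) via R0 from blue(i,e)
round 1: derive path(j,e) via R0 from blue(j,e)
round 2: derive path(e,f) via R1 from path(e,a), red(a,f)
round 2: derive path(e,j) via R1 from path(e,a), red(a,j)
round 2: derive path(f,h) via R1 from path(f,g), red(g,h)
round 2: derive path(f,i) via R1 from path(f,e), red(e,i)
round 2: derive path(h,a) via R1 from path(h,i), red(i,a)
round 2: derive path(i,g) via R1 from path(i,b), red(b,g)
round 2: derive path(i,i) via R1 from path(i,b), red(b,i)
round 2: derive path(j,i) via R1 from path(j,e), red(e,i)
round 3: derive path(f,a) via R1 from path(f,i), red(i,a)
round 3: derive path(f,f) via R1 from path(f,h), red(h,f)
round 3: derive path(h,f) via R1 from path(h,a), red(a,f)
round 3: derive path(h,j) via R1 from path(h,a), red(a,j)
round 3: derive path(i,a) via R1 from path(i,i), red(i,a)
round 3: derive path(i,h) via R1 from path(i,g), red(g,h)
round 3: derive path(j,a) via R1 from path(j,i), red(i,a)
round 4: derive path(f,j) via R1 from path(f,a), red(a,j)
round 4: derive path(i,f) via R1 from path(i,a), red(a,f)
round 4: derive path(i,j) via R1 from path(i,a), red(a,j)
round 4: derive path(j,f) via R1 from path(j,a), red(a,f)
round 4: derive path(j,j) via R1 from path(j,a), red(a,j)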